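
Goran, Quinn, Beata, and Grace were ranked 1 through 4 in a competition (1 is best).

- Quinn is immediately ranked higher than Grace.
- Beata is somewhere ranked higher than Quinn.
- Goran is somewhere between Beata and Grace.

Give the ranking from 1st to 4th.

From clue 1: Quinn is in {1,2,3}.
From clues 1–2: Quinn is in {2,3}.
From clues 1–3: Beata → rank 1, Goran → rank 2, Quinn → rank 3, Grace → rank 4.

Beata, Goran, Quinn, Grace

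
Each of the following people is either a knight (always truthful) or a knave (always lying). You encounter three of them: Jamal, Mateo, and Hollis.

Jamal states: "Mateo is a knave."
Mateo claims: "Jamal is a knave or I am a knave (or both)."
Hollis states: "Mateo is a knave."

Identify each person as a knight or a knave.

Jamal: knave, Mateo: knight, Hollis: knave

Consider Jamal. Suppose Jamal is a knight.
Then whichever role Mateo has, Mateo's statement has the wrong truth value — contradiction.
So Jamal is a knave.
With that fixed, Mateo's statement is true, so Mateo is a knight.
With that fixed, Hollis's statement is false, so Hollis is a knave.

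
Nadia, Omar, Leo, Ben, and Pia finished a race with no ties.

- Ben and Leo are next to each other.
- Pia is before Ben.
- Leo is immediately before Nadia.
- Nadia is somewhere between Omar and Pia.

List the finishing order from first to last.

Pia, Ben, Leo, Nadia, Omar

From clues 1–2: Pia is in {1,2,3}.
From clues 1–3: Nadia is in {4,5}.
From clues 1–4: Pia → place 1, Ben → place 2, Leo → place 3, Nadia → place 4, Omar → place 5.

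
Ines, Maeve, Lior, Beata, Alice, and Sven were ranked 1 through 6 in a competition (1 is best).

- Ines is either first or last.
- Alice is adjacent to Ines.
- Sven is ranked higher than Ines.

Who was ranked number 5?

Alice

With clue 1, Ines is ruled out for rank 5.
With clues 1–3, Beata, Lior, Maeve, and Sven are ruled out for rank 5.
So rank 5 is Alice.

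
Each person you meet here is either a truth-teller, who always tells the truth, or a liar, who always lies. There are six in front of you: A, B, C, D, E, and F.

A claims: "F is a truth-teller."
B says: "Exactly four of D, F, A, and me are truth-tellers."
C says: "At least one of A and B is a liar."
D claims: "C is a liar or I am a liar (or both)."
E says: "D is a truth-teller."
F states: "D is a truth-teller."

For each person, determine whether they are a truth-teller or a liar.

A: truth-teller, B: truth-teller, C: liar, D: truth-teller, E: truth-teller, F: truth-teller

Consider A. Suppose A is a liar.
Then no assignment of the remaining roles makes every statement match its speaker's type — contradiction.
So A is a truth-teller.
Consider B. Suppose B is a liar.
Then no assignment of the remaining roles makes every statement match its speaker's type — contradiction.
So B is a truth-teller.
With that fixed, C's statement is false, so C is a liar.
With that fixed, D's statement is true, so D is a truth-teller.
With that fixed, E's statement is true, so E is a truth-teller.
With that fixed, F's statement is true, so F is a truth-teller.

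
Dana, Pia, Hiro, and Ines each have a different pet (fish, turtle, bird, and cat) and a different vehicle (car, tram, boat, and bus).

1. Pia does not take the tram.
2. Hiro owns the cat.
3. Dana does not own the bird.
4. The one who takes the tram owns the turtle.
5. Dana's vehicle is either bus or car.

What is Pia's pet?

bird

With clues 1–2, cat is impossible for Pia's pet.
With clues 1–4, turtle is impossible for Pia's pet.
With clues 1–5, fish is impossible for Pia's pet.
That leaves bird.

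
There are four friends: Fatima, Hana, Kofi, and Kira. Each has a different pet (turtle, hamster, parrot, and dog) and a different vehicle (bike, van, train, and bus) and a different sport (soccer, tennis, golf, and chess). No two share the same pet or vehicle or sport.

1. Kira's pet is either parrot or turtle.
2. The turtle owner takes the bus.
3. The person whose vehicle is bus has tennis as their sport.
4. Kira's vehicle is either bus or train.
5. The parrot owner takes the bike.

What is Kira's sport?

With clues 1–5, chess, golf, and soccer are impossible for Kira's sport.
That leaves tennis.

tennis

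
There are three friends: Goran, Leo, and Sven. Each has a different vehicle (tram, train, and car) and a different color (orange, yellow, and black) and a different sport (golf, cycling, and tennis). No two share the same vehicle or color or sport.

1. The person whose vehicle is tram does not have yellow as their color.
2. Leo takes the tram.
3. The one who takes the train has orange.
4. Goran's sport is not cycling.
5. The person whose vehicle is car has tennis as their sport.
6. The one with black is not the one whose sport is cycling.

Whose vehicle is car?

Goran

With clues 1–2, Leo is impossible for the one with vehicle car.
With clues 1–6, Sven is impossible for the one with vehicle car.
That leaves Goran.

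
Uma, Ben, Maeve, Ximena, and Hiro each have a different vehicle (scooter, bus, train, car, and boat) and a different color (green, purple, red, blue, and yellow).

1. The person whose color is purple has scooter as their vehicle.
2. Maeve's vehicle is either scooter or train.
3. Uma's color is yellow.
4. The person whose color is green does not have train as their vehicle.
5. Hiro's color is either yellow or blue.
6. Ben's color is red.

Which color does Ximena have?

With clues 1–3, yellow is impossible for Ximena's color.
With clues 1–5, blue is impossible for Ximena's color.
With clues 1–6, purple and red are impossible for Ximena's color.
That leaves green.

green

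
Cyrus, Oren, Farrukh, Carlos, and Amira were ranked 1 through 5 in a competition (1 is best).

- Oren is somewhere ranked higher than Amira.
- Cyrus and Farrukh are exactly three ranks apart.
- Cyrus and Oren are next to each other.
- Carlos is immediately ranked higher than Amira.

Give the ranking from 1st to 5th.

From clue 1: Oren is in {1,2,3,4}.
From clues 1–2: Oren is in {1,2,3}.
From clues 1–3: Cyrus is in {1,2,4}.
From clues 1–4: Oren → rank 1, Cyrus → rank 2, Carlos → rank 3, Amira → rank 4, Farrukh → rank 5.

Oren, Cyrus, Carlos, Amira, Farrukh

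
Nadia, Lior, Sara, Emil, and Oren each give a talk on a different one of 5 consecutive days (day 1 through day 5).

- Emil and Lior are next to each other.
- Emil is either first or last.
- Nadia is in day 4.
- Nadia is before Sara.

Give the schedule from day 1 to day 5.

From clues 1–2: Lior is in {2,4}.
From clues 1–3: Emil → day 1, Lior → day 2, Nadia → day 4.
From clues 1–4: Oren → day 3, Sara → day 5.

Emil, Lior, Oren, Nadia, Sara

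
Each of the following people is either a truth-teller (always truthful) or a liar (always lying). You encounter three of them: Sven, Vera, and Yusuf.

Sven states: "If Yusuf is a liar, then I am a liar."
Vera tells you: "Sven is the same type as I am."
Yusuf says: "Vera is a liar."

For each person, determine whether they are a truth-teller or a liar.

Sven: truth-teller, Vera: liar, Yusuf: truth-teller

Consider Sven. Suppose Sven is a liar.
Then Sven's own statement would have to be false, but it can't be — contradiction.
So Sven is a truth-teller.
Consider Vera. Suppose Vera is a truth-teller.
Then no assignment of the remaining roles makes every statement match its speaker's type — contradiction.
So Vera is a liar.
With that fixed, Yusuf's statement is true, so Yusuf is a truth-teller.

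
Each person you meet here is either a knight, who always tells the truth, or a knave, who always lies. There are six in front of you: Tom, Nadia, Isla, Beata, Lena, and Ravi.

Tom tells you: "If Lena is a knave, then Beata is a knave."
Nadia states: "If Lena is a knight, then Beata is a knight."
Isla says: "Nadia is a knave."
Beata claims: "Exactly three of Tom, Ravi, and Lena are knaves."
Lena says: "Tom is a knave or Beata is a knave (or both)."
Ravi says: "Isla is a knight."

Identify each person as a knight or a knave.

Consider Tom. Suppose Tom is a knave.
Then no assignment of the remaining roles makes every statement match its speaker's type — contradiction.
So Tom is a knight.
With that fixed, Beata's statement is false, so Beata is a knave.
With that fixed, Lena's statement is true, so Lena is a knight.
With that fixed, Nadia's statement is false, so Nadia is a knave.
With that fixed, Isla's statement is true, so Isla is a knight.
With that fixed, Ravi's statement is true, so Ravi is a knight.

Tom: knight, Nadia: knave, Isla: knight, Beata: knave, Lena: knight, Ravi: knight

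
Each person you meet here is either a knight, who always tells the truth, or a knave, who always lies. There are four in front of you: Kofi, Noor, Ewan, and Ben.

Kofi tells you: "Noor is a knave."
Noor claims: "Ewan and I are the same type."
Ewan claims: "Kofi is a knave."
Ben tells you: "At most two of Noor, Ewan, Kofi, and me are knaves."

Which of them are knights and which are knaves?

Kofi: knave, Noor: knight, Ewan: knight, Ben: knight

Consider Kofi. Suppose Kofi is a knight.
Then no assignment of the remaining roles makes every statement match its speaker's type — contradiction.
So Kofi is a knave.
With that fixed, Ewan's statement is true, so Ewan is a knight.
Consider Noor. Suppose Noor is a knave.
Then Kofi's statement comes out true, contradicting Kofi being a knave.
So Noor is a knight.
With that fixed, Ben's statement is true, so Ben is a knight.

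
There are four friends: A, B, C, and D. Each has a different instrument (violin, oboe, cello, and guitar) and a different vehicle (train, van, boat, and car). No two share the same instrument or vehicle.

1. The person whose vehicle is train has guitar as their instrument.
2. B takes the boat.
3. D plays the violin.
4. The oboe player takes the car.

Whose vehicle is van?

D

With clues 1–2, B is impossible for the one with vehicle van.
With clues 1–4, A and C are impossible for the one with vehicle van.
That leaves D.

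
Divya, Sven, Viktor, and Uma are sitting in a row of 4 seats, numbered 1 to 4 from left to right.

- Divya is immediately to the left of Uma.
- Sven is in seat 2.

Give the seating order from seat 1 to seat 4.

From clue 1: Divya is in {1,2,3}.
From clues 1–2: Viktor → seat 1, Sven → seat 2, Divya → seat 3, Uma → seat 4.

Viktor, Sven, Divya, Uma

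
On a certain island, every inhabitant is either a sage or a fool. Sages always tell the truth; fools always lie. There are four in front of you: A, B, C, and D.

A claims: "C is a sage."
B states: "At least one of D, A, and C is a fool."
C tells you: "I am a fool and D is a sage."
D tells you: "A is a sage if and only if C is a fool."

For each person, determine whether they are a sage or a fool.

Consider A. Suppose A is a sage.
Then no assignment of the remaining roles makes every statement match its speaker's type — contradiction.
So A is a fool.
With that fixed, B's statement is true, so B is a sage.
Consider C. Suppose C is a sage.
Then A's statement comes out true, contradicting A being a fool.
So C is a fool.
With that fixed, D's statement is false, so D is a fool.

A: fool, B: sage, C: fool, D: fool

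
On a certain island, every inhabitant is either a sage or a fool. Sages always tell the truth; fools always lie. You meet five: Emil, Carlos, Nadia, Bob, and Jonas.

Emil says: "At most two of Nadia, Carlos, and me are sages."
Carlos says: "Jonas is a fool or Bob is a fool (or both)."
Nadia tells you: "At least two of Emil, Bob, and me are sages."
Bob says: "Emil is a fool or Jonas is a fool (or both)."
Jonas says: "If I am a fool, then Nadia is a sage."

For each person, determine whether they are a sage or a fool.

Emil: sage, Carlos: sage, Nadia: fool, Bob: fool, Jonas: sage

Consider Emil. Suppose Emil is a fool.
Then Emil's own statement would have to be false, but it can't be — contradiction.
So Emil is a sage.
Consider Carlos. Suppose Carlos is a fool.
Then no assignment of the remaining roles makes every statement match its speaker's type — contradiction.
So Carlos is a sage.
Consider Nadia. Suppose Nadia is a sage.
Then Emil's statement comes out false, contradicting Emil being a sage.
So Nadia is a fool.
Consider Bob. Suppose Bob is a sage.
Then Nadia's statement comes out true, contradicting Nadia being a fool.
So Bob is a fool.
Consider Jonas. Suppose Jonas is a fool.
Then Bob's statement comes out true, contradicting Bob being a fool.
So Jonas is a sage.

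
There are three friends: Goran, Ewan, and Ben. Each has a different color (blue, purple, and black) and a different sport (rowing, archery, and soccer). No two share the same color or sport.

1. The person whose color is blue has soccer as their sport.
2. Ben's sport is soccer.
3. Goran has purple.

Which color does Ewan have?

With clues 1–2, blue is impossible for Ewan's color.
With clues 1–3, purple is impossible for Ewan's color.
That leaves black.

black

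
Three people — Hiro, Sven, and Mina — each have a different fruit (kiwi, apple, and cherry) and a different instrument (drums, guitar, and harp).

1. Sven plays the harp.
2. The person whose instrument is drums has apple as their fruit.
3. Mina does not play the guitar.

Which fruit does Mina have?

With clues 1–3, cherry and kiwi are impossible for Mina's fruit.
That leaves apple.

apple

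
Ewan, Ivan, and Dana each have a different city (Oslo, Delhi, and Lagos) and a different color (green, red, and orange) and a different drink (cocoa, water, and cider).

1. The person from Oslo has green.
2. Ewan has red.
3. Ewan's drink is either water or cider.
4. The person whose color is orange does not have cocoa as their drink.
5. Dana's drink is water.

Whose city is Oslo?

Ivan

With clues 1–2, Ewan is impossible for the one with city Oslo.
With clues 1–5, Dana is impossible for the one with city Oslo.
That leaves Ivan.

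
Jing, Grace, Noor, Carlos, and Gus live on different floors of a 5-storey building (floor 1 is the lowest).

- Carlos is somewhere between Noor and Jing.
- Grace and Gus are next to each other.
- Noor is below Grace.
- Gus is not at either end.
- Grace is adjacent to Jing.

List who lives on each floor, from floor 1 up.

From clue 1: Carlos is in {2,3,4}.
From clues 1–2: Carlos is in {2,4}.
From clues 1–3: Noor is in {1,3}.
From clues 1–5: Noor → floor 1, Carlos → floor 2, Gus → floor 3, Grace → floor 4, Jing → floor 5.

Noor, Carlos, Gus, Grace, Jing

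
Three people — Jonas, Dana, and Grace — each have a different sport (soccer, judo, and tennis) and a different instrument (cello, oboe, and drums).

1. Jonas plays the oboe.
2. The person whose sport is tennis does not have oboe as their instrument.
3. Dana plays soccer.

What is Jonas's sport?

With clues 1–2, tennis is impossible for Jonas's sport.
With clues 1–3, soccer is impossible for Jonas's sport.
That leaves judo.

judo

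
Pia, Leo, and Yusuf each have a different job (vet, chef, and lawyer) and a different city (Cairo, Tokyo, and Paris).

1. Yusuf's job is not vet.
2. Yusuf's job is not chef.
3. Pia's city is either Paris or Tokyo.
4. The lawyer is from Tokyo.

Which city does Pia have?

With clues 1–3, Cairo is impossible for Pia's city.
With clues 1–4, Tokyo is impossible for Pia's city.
That leaves Paris.

Paris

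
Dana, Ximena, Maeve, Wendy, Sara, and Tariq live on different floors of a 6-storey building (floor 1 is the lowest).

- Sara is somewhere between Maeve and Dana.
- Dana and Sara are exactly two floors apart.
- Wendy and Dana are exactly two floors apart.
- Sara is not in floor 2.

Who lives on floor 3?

With clues 1–3, Maeve, Sara, and Wendy are ruled out for floor 3.
With clues 1–4, Tariq and Ximena are ruled out for floor 3.
So floor 3 is Dana.

Dana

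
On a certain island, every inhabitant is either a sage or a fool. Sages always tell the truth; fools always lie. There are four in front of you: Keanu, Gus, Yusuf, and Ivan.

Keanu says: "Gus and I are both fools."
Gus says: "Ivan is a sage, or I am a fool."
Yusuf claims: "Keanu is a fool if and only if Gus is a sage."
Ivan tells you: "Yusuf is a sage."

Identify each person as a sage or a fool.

Consider Keanu. Suppose Keanu is a sage.
Then Keanu's own statement would have to be true, but it can't be — contradiction.
So Keanu is a fool.
Consider Gus. Suppose Gus is a fool.
Then Keanu's statement comes out true, contradicting Keanu being a fool.
So Gus is a sage.
With that fixed, Yusuf's statement is true, so Yusuf is a sage.
With that fixed, Ivan's statement is true, so Ivan is a sage.

Keanu: fool, Gus: sage, Yusuf: sage, Ivan: sage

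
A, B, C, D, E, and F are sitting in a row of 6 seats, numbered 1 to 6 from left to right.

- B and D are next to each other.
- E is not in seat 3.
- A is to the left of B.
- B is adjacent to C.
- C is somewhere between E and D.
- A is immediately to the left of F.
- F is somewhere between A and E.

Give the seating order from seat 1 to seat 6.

From clues 1–2: E is in {1,2,4,5,6}.
From clues 1–3: A is in {1,2,3,4}.
From clues 1–4: A is in {1,2,3}.
From clues 1–6: A is in {1,2}.
From clues 1–7: A → seat 1, F → seat 2, D → seat 3, B → seat 4, C → seat 5, E → seat 6.

A, F, D, B, C, E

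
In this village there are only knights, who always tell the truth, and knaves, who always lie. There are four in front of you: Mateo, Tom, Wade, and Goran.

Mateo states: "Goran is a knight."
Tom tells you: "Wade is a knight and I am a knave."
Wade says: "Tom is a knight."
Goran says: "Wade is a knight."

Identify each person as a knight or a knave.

Mateo: knave, Tom: knave, Wade: knave, Goran: knave

Consider Mateo. Suppose Mateo is a knight.
Then no assignment of the remaining roles makes every statement match its speaker's type — contradiction.
So Mateo is a knave.
Consider Tom. Suppose Tom is a knight.
Then Tom's own statement would have to be true, but it can't be — contradiction.
So Tom is a knave.
With that fixed, Wade's statement is false, so Wade is a knave.
With that fixed, Goran's statement is false, so Goran is a knave.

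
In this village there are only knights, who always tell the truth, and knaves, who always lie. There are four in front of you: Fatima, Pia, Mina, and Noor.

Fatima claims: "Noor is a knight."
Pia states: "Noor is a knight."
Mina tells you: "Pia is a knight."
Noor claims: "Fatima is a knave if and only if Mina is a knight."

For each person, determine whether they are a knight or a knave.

Consider Fatima. Suppose Fatima is a knight.
Then no assignment of the remaining roles makes every statement match its speaker's type — contradiction.
So Fatima is a knave.
Consider Pia. Suppose Pia is a knight.
Then no assignment of the remaining roles makes every statement match its speaker's type — contradiction.
So Pia is a knave.
With that fixed, Mina's statement is false, so Mina is a knave.
With that fixed, Noor's statement is false, so Noor is a knave.

Fatima: knave, Pia: knave, Mina: knave, Noor: knave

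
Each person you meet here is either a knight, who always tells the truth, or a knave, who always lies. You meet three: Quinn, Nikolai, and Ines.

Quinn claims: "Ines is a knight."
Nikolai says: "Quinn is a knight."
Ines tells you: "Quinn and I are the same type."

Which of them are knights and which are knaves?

Consider Quinn. Suppose Quinn is a knave.
Then whichever role Ines has, Ines's statement has the wrong truth value — contradiction.
So Quinn is a knight.
With that fixed, Nikolai's statement is true, so Nikolai is a knight.
Consider Ines. Suppose Ines is a knave.
Then Quinn's statement comes out false, contradicting Quinn being a knight.
So Ines is a knight.

Quinn: knight, Nikolai: knight, Ines: knight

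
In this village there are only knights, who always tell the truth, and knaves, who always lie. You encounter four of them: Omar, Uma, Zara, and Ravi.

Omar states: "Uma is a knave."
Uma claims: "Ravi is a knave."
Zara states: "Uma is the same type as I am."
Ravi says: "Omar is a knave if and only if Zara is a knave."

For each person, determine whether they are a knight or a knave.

Omar: knave, Uma: knight, Zara: knight, Ravi: knave

Consider Omar. Suppose Omar is a knight.
Then no assignment of the remaining roles makes every statement match its speaker's type — contradiction.
So Omar is a knave.
Consider Uma. Suppose Uma is a knave.
Then Omar's statement comes out true, contradicting Omar being a knave.
So Uma is a knight.
Consider Zara. Suppose Zara is a knave.
Then no assignment of the remaining roles makes every statement match its speaker's type — contradiction.
So Zara is a knight.
With that fixed, Ravi's statement is false, so Ravi is a knave.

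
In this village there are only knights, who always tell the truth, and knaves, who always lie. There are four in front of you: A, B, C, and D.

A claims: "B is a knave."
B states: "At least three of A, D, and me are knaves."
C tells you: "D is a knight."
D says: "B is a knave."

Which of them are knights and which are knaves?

Consider A. Suppose A is a knave.
Then no assignment of the remaining roles makes every statement match its speaker's type — contradiction.
So A is a knight.
With that fixed, B's statement is false, so B is a knave.
With that fixed, D's statement is true, so D is a knight.
With that fixed, C's statement is true, so C is a knight.

A: knight, B: knave, C: knight, D: knight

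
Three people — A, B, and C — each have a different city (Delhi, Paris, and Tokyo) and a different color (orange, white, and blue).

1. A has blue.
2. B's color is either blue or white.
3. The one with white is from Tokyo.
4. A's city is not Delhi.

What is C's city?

With clues 1–3, Tokyo is impossible for C's city.
With clues 1–4, Paris is impossible for C's city.
That leaves Delhi.

Delhi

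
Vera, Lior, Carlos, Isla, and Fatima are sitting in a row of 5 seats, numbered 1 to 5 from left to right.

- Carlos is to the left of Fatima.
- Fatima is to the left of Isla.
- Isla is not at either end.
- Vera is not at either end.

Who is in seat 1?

With clue 1, Fatima is ruled out for seat 1.
With clues 1–2, Isla is ruled out for seat 1.
With clues 1–4, Lior and Vera are ruled out for seat 1.
So seat 1 is Carlos.

Carlos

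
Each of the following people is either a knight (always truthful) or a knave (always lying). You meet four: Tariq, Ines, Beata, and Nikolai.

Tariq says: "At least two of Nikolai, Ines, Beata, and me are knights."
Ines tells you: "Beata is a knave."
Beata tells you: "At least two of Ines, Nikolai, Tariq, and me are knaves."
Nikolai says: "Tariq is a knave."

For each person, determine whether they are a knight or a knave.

Tariq: knight, Ines: knave, Beata: knight, Nikolai: knave

Consider Tariq. Suppose Tariq is a knave.
Then no assignment of the remaining roles makes every statement match its speaker's type — contradiction.
So Tariq is a knight.
With that fixed, Nikolai's statement is false, so Nikolai is a knave.
Consider Ines. Suppose Ines is a knight.
Then whichever role Beata has, Beata's statement has the wrong truth value — contradiction.
So Ines is a knave.
With that fixed, Beata's statement is true, so Beata is a knight.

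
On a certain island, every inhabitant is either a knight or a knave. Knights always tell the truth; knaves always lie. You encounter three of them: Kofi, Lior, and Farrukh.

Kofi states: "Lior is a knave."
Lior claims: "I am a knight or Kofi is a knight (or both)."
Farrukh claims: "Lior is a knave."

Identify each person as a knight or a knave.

Consider Kofi. Suppose Kofi is a knight.
Then no assignment of the remaining roles makes every statement match its speaker's type — contradiction.
So Kofi is a knave.
Consider Lior. Suppose Lior is a knave.
Then Kofi's statement comes out true, contradicting Kofi being a knave.
So Lior is a knight.
With that fixed, Farrukh's statement is false, so Farrukh is a knave.

Kofi: knave, Lior: knight, Farrukh: knave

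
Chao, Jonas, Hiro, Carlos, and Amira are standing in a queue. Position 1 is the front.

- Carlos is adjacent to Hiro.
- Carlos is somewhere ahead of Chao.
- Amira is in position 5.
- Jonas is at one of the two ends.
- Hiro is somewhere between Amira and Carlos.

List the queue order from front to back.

From clues 1–2: Chao is in {3,4,5}.
From clues 1–3: Amira → position 5.
From clues 1–4: Jonas → position 1, Chao → position 4.
From clues 1–5: Carlos → position 2, Hiro → position 3.

Jonas, Carlos, Hiro, Chao, Amira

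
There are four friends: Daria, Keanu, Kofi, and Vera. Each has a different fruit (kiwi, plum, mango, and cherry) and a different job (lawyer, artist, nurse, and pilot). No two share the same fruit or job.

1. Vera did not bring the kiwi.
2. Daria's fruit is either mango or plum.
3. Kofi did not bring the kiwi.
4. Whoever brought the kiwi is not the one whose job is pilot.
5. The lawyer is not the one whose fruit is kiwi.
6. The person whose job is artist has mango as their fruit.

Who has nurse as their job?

Keanu

With clues 1–6, Daria, Kofi, and Vera are impossible for the one with job nurse.
That leaves Keanu.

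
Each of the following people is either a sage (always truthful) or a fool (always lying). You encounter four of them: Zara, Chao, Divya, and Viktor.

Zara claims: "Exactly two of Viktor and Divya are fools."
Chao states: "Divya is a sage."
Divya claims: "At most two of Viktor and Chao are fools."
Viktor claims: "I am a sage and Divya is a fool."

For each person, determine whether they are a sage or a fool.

Regardless of anyone's role, Divya's statement is true, so Divya is a sage.
With that fixed, Viktor's statement is false, so Viktor is a fool.
With that fixed, Zara's statement is false, so Zara is a fool.
With that fixed, Chao's statement is true, so Chao is a sage.

Zara: fool, Chao: sage, Divya: sage, Viktor: fool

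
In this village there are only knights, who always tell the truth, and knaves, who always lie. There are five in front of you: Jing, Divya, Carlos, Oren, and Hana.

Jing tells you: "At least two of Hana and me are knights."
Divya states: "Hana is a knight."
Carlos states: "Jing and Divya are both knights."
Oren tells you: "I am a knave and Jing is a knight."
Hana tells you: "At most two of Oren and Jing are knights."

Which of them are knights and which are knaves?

Regardless of anyone's role, Hana's statement is true, so Hana is a knight.
With that fixed, Divya's statement is true, so Divya is a knight.
Consider Jing. Suppose Jing is a knight.
Then whichever role Oren has, Oren's statement has the wrong truth value — contradiction.
So Jing is a knave.
With that fixed, Carlos's statement is false, so Carlos is a knave.
With that fixed, Oren's statement is false, so Oren is a knave.

Jing: knave, Divya: knight, Carlos: knave, Oren: knave, Hana: knight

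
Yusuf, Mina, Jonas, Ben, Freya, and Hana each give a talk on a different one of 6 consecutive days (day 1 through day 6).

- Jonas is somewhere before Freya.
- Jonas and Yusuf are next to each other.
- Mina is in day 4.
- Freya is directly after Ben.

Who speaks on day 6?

With clue 1, Jonas is ruled out for day 6.
With clues 1–2, Yusuf is ruled out for day 6.
With clues 1–3, Mina is ruled out for day 6.
With clues 1–4, Ben and Hana are ruled out for day 6.
So day 6 is Freya.

Freya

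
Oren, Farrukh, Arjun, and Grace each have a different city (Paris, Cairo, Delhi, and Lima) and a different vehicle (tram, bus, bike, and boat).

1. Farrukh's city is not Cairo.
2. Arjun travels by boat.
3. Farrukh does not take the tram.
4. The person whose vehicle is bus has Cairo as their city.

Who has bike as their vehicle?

With clues 1–2, Arjun is impossible for the one with vehicle bike.
With clues 1–4, Grace and Oren are impossible for the one with vehicle bike.
That leaves Farrukh.

Farrukh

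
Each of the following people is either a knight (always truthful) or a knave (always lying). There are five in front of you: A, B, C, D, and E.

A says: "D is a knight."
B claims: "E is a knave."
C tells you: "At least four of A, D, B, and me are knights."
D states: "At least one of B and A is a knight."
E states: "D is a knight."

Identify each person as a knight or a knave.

A: knight, B: knave, C: knave, D: knight, E: knight

Consider A. Suppose A is a knave.
Then no assignment of the remaining roles makes every statement match its speaker's type — contradiction.
So A is a knight.
With that fixed, D's statement is true, so D is a knight.
With that fixed, E's statement is true, so E is a knight.
With that fixed, B's statement is false, so B is a knave.
With that fixed, C's statement is false, so C is a knave.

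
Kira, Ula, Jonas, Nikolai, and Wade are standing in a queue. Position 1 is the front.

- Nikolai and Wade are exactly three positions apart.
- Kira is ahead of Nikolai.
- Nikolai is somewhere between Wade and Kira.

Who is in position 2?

With clues 1–3, Jonas, Kira, Ula, and Wade are ruled out for position 2.
So position 2 is Nikolai.

Nikolai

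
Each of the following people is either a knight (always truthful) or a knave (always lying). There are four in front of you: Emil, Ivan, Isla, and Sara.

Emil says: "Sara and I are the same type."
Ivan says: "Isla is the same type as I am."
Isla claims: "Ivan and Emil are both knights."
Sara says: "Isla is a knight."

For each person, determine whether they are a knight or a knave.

Consider Emil. Suppose Emil is a knave.
Then no assignment of the remaining roles makes every statement match its speaker's type — contradiction.
So Emil is a knight.
Consider Ivan. Suppose Ivan is a knave.
Then no assignment of the remaining roles makes every statement match its speaker's type — contradiction.
So Ivan is a knight.
With that fixed, Isla's statement is true, so Isla is a knight.
With that fixed, Sara's statement is true, so Sara is a knight.

Emil: knight, Ivan: knight, Isla: knight, Sara: knight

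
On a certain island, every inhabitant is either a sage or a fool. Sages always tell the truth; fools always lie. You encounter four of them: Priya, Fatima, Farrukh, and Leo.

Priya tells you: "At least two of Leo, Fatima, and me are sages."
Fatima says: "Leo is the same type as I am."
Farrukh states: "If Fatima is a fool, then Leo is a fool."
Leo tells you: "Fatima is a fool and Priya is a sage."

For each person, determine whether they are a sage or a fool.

Consider Priya. Suppose Priya is a fool.
Then no assignment of the remaining roles makes every statement match its speaker's type — contradiction.
So Priya is a sage.
Consider Fatima. Suppose Fatima is a sage.
Then no assignment of the remaining roles makes every statement match its speaker's type — contradiction.
So Fatima is a fool.
With that fixed, Leo's statement is true, so Leo is a sage.
With that fixed, Farrukh's statement is false, so Farrukh is a fool.

Priya: sage, Fatima: fool, Farrukh: fool, Leo: sage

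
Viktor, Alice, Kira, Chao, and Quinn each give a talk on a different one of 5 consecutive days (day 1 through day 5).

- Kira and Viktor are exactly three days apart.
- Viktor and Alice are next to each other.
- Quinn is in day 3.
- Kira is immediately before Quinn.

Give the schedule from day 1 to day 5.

Chao, Kira, Quinn, Alice, Viktor

From clue 1: Viktor is in {1,2,4,5}.
From clues 1–3: Quinn → day 3.
From clues 1–4: Chao → day 1, Kira → day 2, Alice → day 4, Viktor → day 5.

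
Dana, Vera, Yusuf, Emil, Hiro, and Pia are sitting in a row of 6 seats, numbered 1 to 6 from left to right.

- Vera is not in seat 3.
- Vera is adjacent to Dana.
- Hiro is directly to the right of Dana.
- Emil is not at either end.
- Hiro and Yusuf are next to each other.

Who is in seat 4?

With clues 1–3, Dana is ruled out for seat 4.
With clues 1–5, Emil, Hiro, Pia, and Vera are ruled out for seat 4.
So seat 4 is Yusuf.

Yusuf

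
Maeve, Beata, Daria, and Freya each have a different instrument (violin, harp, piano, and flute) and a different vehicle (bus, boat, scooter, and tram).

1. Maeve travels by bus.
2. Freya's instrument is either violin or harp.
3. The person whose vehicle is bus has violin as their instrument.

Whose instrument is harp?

With clues 1–3, Beata, Daria, and Maeve are impossible for the one with instrument harp.
That leaves Freya.

Freya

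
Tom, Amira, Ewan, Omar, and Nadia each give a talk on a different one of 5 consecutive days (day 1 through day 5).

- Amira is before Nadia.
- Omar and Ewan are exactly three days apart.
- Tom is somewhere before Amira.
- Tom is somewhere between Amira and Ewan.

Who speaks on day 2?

With clues 1–2, Nadia is ruled out for day 2.
With clues 1–3, Amira is ruled out for day 2.
With clues 1–4, Ewan and Omar are ruled out for day 2.
So day 2 is Tom.

Tom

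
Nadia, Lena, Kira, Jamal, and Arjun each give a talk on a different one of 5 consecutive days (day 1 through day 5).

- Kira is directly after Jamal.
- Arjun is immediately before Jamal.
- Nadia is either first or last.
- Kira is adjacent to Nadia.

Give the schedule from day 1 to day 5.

Lena, Arjun, Jamal, Kira, Nadia

From clue 1: Kira is in {2,3,4,5}.
From clues 1–2: Kira is in {3,4,5}.
From clues 1–3: Nadia is in {1,5}.
From clues 1–4: Lena → day 1, Arjun → day 2, Jamal → day 3, Kira → day 4, Nadia → day 5.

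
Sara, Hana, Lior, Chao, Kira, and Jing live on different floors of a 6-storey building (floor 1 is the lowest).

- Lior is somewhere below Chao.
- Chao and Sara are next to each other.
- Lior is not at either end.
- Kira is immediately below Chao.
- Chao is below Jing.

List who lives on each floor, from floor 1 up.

From clue 1: Lior is in {1,2,3,4,5}.
From clues 1–2: Lior is in {1,2,3,4}.
From clues 1–3: Lior is in {2,3,4}.
From clues 1–4: Sara is in {5,6}.
From clues 1–5: Hana → floor 1, Lior → floor 2, Kira → floor 3, Chao → floor 4, Sara → floor 5, Jing → floor 6.

Hana, Lior, Kira, Chao, Sara, Jing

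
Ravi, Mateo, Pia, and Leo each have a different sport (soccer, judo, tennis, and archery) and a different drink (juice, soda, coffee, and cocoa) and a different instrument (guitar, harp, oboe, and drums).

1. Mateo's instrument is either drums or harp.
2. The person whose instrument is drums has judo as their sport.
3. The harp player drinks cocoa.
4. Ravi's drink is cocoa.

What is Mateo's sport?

judo

With clues 1–4, archery, soccer, and tennis are impossible for Mateo's sport.
That leaves judo.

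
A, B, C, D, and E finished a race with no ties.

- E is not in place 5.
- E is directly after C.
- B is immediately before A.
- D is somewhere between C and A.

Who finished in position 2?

With clues 1–3, B and D are ruled out for place 2.
With clues 1–4, A and C are ruled out for place 2.
So place 2 is E.

E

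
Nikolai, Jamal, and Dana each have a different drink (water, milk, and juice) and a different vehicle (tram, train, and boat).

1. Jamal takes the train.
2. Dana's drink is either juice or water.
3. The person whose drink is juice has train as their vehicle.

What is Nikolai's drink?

milk

With clues 1–3, juice and water are impossible for Nikolai's drink.
That leaves milk.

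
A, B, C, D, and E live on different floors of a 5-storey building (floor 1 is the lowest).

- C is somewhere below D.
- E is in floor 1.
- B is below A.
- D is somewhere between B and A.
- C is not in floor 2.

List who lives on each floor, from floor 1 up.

From clue 1: C is in {1,2,3,4}.
From clues 1–2: E → floor 1.
From clues 1–3: A is in {3,4,5}.
From clues 1–4: D → floor 4, A → floor 5.
From clues 1–5: B → floor 2, C → floor 3.

E, B, C, D, A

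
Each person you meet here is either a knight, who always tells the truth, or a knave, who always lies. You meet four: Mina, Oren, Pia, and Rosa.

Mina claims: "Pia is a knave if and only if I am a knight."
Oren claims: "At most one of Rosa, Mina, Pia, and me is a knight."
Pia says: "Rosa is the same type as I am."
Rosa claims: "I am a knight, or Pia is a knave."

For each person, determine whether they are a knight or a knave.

Mina: knight, Oren: knave, Pia: knave, Rosa: knight

Consider Mina. Suppose Mina is a knave.
Then no assignment of the remaining roles makes every statement match its speaker's type — contradiction.
So Mina is a knight.
Consider Oren. Suppose Oren is a knight.
Then Oren's own statement would have to be true, but it can't be — contradiction.
So Oren is a knave.
Consider Pia. Suppose Pia is a knight.
Then Mina's statement comes out false, contradicting Mina being a knight.
So Pia is a knave.
With that fixed, Rosa's statement is true, so Rosa is a knight.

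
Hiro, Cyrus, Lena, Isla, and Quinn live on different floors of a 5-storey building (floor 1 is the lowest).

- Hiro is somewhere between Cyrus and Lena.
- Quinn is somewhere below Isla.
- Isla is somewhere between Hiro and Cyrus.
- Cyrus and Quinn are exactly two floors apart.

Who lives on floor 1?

Lena

With clue 1, Hiro is ruled out for floor 1.
With clues 1–2, Isla is ruled out for floor 1.
With clues 1–4, Cyrus and Quinn are ruled out for floor 1.
So floor 1 is Lena.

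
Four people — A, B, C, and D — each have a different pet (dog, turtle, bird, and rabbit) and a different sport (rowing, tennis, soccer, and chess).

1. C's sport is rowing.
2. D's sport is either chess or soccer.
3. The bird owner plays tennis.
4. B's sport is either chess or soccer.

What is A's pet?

bird

With clues 1–4, dog, rabbit, and turtle are impossible for A's pet.
That leaves bird.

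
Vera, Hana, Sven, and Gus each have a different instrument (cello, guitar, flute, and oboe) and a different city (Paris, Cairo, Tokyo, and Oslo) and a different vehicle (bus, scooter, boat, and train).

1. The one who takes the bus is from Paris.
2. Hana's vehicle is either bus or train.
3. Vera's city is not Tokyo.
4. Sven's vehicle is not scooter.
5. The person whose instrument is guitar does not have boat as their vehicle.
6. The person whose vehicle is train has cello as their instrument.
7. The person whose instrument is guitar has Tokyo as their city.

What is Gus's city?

Tokyo

With clues 1–7, Cairo, Oslo, and Paris are impossible for Gus's city.
That leaves Tokyo.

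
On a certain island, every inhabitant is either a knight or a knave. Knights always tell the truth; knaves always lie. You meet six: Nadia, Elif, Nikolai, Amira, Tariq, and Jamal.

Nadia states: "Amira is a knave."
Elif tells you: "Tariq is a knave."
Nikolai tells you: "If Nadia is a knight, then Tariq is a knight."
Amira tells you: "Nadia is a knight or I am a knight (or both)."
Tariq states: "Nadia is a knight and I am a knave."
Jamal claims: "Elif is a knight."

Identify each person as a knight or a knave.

Nadia: knave, Elif: knight, Nikolai: knight, Amira: knight, Tariq: knave, Jamal: knight

Consider Nadia. Suppose Nadia is a knight.
Then whichever role Tariq has, Tariq's statement has the wrong truth value — contradiction.
So Nadia is a knave.
With that fixed, Nikolai's statement is true, so Nikolai is a knight.
With that fixed, Tariq's statement is false, so Tariq is a knave.
With that fixed, Elif's statement is true, so Elif is a knight.
With that fixed, Jamal's statement is true, so Jamal is a knight.
Consider Amira. Suppose Amira is a knave.
Then Nadia's statement comes out true, contradicting Nadia being a knave.
So Amira is a knight.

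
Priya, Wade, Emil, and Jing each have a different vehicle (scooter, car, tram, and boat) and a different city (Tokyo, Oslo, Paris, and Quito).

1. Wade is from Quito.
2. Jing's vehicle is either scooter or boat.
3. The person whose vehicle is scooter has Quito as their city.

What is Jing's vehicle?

boat

With clues 1–2, car and tram are impossible for Jing's vehicle.
With clues 1–3, scooter is impossible for Jing's vehicle.
That leaves boat.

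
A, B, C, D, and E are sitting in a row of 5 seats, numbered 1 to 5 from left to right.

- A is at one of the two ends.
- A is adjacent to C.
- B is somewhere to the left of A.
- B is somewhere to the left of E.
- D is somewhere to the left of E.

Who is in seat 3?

With clue 1, A is ruled out for seat 3.
With clues 1–2, C is ruled out for seat 3.
With clues 1–4, B is ruled out for seat 3.
With clues 1–5, D is ruled out for seat 3.
So seat 3 is E.

E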